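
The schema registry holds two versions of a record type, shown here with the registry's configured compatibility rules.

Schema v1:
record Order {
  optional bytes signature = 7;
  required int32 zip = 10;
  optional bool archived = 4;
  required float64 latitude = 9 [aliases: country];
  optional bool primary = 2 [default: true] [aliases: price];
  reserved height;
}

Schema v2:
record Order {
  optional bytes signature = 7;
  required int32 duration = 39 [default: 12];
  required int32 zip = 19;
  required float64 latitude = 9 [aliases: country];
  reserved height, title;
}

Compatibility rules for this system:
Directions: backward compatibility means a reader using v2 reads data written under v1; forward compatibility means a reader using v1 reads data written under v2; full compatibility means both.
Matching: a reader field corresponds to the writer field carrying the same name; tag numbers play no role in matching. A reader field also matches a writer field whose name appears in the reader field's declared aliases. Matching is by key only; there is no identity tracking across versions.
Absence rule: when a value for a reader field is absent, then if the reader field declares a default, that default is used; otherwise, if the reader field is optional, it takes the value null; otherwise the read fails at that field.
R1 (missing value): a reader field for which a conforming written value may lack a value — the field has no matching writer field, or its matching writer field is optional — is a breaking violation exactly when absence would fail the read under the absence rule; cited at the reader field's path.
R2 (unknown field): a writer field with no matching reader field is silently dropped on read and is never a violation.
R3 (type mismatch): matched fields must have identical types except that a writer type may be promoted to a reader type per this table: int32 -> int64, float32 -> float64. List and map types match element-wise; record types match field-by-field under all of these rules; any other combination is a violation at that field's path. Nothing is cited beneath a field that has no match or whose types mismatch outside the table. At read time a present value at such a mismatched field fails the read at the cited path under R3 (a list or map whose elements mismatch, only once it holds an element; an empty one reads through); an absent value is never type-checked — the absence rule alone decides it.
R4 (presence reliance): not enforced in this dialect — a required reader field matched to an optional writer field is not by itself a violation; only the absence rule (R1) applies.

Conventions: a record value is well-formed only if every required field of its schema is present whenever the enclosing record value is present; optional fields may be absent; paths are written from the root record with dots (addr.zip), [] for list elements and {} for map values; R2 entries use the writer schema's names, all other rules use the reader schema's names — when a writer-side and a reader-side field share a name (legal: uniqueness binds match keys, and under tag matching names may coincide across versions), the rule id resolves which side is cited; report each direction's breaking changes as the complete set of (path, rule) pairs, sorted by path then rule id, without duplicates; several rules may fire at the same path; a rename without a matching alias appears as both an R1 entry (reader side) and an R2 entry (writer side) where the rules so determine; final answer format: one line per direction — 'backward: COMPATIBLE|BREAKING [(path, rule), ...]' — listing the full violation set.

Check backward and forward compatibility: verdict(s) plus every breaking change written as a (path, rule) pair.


backward: COMPATIBLE []; forward: COMPATIBLE []

the writer's type comes first in each Order pair
checking backward for Order: reader v2 against writer v1:
  writer optional, bytes -> bytes: reader signature maps from writer signature
  no writer field matches reader duration
  writer required, int32 -> int32: reader zip maps from writer zip
  writer required, float64 -> float64: reader latitude maps from writer latitude
  writer archived: unknown to reader
  writer primary: unknown to reader
  => no violations; backward on Order: COMPATIBLE
checking forward for Order: reader v1 against writer v2:
  writer optional, bytes -> bytes: reader signature maps from writer signature
  writer required, int32 -> int32: reader zip maps from writer zip
  no writer field matches reader archived
  writer required, float64 -> float64: reader latitude maps from writer latitude
  no writer field matches reader primary
  writer duration: unknown to reader
  => no violations; forward on Order: COMPATIBLE


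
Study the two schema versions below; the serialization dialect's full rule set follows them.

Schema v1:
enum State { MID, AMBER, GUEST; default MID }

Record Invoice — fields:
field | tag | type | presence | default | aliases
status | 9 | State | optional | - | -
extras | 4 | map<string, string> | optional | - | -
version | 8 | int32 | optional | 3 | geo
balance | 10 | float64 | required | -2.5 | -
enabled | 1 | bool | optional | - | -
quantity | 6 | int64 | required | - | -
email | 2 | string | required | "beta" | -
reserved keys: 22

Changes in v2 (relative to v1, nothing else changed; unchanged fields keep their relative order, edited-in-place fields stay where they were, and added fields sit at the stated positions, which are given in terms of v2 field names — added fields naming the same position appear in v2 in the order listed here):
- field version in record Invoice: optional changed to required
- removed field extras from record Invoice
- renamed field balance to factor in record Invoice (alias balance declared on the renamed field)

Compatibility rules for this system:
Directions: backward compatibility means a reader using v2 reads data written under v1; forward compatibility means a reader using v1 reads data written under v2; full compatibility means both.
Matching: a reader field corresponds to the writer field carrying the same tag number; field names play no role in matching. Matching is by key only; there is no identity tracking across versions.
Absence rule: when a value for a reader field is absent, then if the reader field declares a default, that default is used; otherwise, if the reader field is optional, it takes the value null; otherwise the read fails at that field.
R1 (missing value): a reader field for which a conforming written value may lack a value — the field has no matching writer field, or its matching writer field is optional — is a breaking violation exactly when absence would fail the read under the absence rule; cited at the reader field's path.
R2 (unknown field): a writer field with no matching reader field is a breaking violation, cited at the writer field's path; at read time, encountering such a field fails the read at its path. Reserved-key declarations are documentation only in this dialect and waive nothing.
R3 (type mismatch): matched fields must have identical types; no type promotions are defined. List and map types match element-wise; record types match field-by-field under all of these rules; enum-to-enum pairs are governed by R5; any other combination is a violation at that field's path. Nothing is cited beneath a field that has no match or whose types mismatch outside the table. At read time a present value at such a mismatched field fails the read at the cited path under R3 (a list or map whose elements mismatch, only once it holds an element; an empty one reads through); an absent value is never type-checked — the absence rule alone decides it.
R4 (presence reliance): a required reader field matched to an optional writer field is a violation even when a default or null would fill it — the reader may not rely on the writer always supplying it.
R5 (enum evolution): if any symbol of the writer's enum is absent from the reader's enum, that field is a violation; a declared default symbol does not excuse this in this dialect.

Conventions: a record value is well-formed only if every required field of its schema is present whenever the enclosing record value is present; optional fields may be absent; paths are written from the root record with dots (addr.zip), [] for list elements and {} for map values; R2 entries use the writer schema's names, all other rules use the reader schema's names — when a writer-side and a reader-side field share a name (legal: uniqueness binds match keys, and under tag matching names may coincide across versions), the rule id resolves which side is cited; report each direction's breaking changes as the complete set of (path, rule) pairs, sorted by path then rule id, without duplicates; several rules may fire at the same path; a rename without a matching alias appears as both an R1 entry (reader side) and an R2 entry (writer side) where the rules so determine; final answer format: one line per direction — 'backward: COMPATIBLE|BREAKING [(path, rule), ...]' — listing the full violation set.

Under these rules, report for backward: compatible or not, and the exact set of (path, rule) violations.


arrows below run writer -> reader for Invoice
backward on Invoice — v2 reading data written by v1:
  State -> State, writer optional: status aligns to status
  int32 -> int32, writer optional: version aligns to version
  float64 -> float64, writer required: factor aligns to balance
  bool -> bool, writer optional: enabled aligns to enabled
  int64 -> int64, writer required: quantity aligns to quantity
  string -> string, writer required: email aligns to email
  writer extras: unknown to reader
  rule R2 violated at extras
  rule R4 violated at version
  => backward: BREAKING (2)
diffs on Invoice not affecting the asked answer:
  renamed field balance to factor in record Invoice (alias balance declared on the renamed field) -> triggers nothing under Invoice's printed rules — same verdict

backward: BREAKING [(extras, R2), (version, R4)]


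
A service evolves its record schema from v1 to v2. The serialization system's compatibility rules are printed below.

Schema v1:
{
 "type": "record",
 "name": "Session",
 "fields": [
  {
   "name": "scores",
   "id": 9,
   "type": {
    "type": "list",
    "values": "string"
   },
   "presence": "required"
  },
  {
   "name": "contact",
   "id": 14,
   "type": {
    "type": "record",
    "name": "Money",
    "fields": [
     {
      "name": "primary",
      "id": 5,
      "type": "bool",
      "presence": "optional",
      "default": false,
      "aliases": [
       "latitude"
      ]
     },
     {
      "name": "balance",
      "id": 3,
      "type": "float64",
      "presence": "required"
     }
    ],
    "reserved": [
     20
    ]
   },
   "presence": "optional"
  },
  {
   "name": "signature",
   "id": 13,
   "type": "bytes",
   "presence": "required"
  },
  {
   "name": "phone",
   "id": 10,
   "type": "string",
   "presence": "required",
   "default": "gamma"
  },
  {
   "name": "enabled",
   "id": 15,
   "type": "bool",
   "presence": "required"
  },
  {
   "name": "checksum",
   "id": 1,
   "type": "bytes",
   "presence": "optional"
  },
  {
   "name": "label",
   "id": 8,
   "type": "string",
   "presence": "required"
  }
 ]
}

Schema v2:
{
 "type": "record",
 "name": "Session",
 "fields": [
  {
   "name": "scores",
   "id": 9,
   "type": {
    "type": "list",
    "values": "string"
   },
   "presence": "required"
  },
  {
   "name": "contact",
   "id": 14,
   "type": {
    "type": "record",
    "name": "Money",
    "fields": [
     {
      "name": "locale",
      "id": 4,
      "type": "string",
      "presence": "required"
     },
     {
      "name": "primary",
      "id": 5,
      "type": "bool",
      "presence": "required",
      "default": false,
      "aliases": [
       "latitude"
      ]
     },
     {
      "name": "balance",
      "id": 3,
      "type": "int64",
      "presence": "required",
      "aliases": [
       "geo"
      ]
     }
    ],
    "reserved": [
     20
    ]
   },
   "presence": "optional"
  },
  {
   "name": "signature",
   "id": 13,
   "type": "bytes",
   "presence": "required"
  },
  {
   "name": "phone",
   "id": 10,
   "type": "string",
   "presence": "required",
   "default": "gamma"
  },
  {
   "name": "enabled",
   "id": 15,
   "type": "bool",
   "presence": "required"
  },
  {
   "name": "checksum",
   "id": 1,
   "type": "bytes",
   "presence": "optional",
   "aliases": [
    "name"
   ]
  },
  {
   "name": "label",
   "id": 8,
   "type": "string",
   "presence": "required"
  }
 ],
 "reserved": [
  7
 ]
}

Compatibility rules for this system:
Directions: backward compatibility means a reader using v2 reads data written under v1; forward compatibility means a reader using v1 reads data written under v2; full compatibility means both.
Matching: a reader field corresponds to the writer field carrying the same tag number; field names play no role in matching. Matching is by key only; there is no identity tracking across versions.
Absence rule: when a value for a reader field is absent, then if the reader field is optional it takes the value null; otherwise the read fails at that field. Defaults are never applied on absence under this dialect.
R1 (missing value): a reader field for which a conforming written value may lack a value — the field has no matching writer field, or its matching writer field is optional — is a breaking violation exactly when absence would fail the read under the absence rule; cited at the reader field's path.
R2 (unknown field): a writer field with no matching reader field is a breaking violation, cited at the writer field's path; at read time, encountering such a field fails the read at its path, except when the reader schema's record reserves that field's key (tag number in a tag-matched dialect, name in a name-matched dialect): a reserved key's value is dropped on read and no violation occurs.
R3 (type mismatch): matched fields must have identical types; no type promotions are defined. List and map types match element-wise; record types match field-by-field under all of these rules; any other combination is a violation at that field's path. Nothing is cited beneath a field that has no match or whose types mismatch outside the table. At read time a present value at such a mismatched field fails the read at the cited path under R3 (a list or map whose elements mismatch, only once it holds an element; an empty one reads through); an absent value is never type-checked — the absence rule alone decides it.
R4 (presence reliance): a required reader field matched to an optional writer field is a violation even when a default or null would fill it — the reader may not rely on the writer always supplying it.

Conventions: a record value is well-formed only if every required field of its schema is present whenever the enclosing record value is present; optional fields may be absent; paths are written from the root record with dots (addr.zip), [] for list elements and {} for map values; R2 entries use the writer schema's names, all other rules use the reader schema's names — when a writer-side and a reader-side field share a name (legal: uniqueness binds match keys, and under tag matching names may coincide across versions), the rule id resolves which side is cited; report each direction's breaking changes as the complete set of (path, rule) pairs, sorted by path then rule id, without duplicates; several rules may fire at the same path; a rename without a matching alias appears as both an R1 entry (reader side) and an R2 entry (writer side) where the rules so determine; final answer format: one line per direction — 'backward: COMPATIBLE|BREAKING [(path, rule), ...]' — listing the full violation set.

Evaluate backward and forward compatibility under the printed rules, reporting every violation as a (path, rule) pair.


backward: BREAKING [(contact.balance, R3), (contact.locale, R1), (contact.primary, R1), (contact.primary, R4)]; forward: BREAKING [(contact.balance, R3), (contact.locale, R2)]

each type pair in Session: writer, then reader
backward pass over Session, reader schema v2, writer schema v1:
  scores <- scores (list<string> -> list<string>, writer required)
  contact <- contact (Money -> Money, writer optional)
  signature <- signature (bytes -> bytes, writer required)
  phone <- phone (string -> string, writer required)
  enabled <- enabled (bool -> bool, writer required)
  checksum <- checksum (bytes -> bytes, writer optional)
  label <- label (string -> string, writer required)
  contact.locale: no writer match
  contact.primary <- contact.primary (bool -> bool, writer optional)
  contact.balance <- contact.balance (float64 -> int64, writer required)
  breaking: (contact.balance, R3)
  breaking: (contact.locale, R1)
  breaking: (contact.primary, R1)
  breaking: (contact.primary, R4)
  => 4 violation(s): backward is BREAKING for Session
forward pass over Session, reader schema v1, writer schema v2:
  scores <- scores (list<string> -> list<string>, writer required)
  contact <- contact (Money -> Money, writer optional)
  signature <- signature (bytes -> bytes, writer required)
  phone <- phone (string -> string, writer required)
  enabled <- enabled (bool -> bool, writer required)
  checksum <- checksum (bytes -> bytes, writer optional)
  label <- label (string -> string, writer required)
  contact.primary <- contact.primary (bool -> bool, writer required)
  contact.balance <- contact.balance (int64 -> float64, writer required)
  leftover writer field: contact.locale
  breaking: (contact.balance, R3)
  breaking: (contact.locale, R2)
  => 2 violation(s): forward is BREAKING for Session


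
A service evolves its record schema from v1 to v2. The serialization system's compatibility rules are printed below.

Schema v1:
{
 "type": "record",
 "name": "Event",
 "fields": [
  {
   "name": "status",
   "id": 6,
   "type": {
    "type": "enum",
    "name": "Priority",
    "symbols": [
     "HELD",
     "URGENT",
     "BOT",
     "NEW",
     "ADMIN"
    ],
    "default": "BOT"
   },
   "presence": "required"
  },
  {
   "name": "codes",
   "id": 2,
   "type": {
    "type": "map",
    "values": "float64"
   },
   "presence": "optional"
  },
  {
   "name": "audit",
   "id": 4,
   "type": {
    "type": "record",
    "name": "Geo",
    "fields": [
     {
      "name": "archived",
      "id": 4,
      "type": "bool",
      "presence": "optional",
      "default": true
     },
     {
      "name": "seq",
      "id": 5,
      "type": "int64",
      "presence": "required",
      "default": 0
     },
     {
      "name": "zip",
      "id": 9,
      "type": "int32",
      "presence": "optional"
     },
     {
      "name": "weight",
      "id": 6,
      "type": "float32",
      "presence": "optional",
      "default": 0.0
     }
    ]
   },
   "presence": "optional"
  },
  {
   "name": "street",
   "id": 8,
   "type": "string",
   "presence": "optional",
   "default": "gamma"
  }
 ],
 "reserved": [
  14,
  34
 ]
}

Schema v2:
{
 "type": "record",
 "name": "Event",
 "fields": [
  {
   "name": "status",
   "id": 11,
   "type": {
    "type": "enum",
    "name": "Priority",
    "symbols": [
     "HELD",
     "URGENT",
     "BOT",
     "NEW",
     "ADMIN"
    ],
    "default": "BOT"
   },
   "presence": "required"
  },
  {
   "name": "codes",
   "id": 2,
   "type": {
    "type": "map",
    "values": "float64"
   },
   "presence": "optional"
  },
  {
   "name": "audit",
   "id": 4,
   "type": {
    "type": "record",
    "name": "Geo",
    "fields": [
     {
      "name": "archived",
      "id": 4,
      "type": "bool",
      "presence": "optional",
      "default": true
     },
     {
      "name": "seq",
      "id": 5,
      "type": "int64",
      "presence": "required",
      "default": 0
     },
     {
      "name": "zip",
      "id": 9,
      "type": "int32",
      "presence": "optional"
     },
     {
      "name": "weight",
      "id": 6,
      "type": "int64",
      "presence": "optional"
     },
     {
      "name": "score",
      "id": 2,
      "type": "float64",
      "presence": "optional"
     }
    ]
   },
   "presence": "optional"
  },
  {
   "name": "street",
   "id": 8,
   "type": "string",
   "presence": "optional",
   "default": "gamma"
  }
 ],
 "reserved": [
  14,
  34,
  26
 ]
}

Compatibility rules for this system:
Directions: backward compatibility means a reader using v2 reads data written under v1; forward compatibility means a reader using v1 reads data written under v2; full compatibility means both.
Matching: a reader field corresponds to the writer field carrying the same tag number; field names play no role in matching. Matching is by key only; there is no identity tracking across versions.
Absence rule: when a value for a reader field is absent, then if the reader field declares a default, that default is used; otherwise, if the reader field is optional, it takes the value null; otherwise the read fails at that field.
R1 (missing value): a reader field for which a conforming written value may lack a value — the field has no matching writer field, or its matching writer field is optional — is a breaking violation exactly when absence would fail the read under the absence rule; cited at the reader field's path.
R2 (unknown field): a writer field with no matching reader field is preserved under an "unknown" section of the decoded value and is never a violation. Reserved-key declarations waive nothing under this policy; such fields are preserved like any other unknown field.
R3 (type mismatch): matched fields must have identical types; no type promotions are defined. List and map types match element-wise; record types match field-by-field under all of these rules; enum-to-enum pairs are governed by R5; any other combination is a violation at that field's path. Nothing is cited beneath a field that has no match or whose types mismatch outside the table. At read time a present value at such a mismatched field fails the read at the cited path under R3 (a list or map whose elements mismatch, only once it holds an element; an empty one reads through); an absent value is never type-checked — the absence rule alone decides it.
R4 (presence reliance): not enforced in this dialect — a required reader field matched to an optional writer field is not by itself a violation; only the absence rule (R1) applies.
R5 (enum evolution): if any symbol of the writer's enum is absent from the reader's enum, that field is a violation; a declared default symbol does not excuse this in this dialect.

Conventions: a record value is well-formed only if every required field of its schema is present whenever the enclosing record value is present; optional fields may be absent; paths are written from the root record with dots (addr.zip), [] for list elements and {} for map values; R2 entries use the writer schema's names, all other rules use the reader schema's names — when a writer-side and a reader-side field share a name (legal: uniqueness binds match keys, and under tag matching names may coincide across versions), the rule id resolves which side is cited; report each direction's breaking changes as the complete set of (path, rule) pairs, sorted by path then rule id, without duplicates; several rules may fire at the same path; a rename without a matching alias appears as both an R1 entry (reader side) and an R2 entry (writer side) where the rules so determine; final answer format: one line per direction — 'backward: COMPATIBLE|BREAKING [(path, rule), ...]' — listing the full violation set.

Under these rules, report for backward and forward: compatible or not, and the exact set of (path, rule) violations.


in Event below, arrows point writer -> reader
backward on Event — v2 reading data written by v1:
  status: no writer-side match
  map<string, float64> -> map<string, float64>, writer optional: codes aligns to codes
  Geo -> Geo, writer optional: audit aligns to audit
  string -> string, writer optional: street aligns to street
  writer status: unknown to reader
  bool -> bool, writer optional: audit.archived aligns to audit.archived
  int64 -> int64, writer required: audit.seq aligns to audit.seq
  int32 -> int32, writer optional: audit.zip aligns to audit.zip
  float32 -> int64, writer optional: audit.weight aligns to audit.weight
  audit.score: no writer-side match
  breaking: (audit.weight, R3)
  breaking: (status, R1)
  backward on Event therefore BREAKING (2)
forward on Event — v1 reading data written by v2:
  status: no writer-side match
  map<string, float64> -> map<string, float64>, writer optional: codes aligns to codes
  Geo -> Geo, writer optional: audit aligns to audit
  string -> string, writer optional: street aligns to street
  writer status: unknown to reader
  bool -> bool, writer optional: audit.archived aligns to audit.archived
  int64 -> int64, writer required: audit.seq aligns to audit.seq
  int32 -> int32, writer optional: audit.zip aligns to audit.zip
  int64 -> float32, writer optional: audit.weight aligns to audit.weight
  writer audit.score: unknown to reader
  breaking: (audit.weight, R3)
  breaking: (status, R1)
  forward on Event therefore BREAKING (2)

backward: BREAKING [(audit.weight, R3), (status, R1)]; forward: BREAKING [(audit.weight, R3), (status, R1)]


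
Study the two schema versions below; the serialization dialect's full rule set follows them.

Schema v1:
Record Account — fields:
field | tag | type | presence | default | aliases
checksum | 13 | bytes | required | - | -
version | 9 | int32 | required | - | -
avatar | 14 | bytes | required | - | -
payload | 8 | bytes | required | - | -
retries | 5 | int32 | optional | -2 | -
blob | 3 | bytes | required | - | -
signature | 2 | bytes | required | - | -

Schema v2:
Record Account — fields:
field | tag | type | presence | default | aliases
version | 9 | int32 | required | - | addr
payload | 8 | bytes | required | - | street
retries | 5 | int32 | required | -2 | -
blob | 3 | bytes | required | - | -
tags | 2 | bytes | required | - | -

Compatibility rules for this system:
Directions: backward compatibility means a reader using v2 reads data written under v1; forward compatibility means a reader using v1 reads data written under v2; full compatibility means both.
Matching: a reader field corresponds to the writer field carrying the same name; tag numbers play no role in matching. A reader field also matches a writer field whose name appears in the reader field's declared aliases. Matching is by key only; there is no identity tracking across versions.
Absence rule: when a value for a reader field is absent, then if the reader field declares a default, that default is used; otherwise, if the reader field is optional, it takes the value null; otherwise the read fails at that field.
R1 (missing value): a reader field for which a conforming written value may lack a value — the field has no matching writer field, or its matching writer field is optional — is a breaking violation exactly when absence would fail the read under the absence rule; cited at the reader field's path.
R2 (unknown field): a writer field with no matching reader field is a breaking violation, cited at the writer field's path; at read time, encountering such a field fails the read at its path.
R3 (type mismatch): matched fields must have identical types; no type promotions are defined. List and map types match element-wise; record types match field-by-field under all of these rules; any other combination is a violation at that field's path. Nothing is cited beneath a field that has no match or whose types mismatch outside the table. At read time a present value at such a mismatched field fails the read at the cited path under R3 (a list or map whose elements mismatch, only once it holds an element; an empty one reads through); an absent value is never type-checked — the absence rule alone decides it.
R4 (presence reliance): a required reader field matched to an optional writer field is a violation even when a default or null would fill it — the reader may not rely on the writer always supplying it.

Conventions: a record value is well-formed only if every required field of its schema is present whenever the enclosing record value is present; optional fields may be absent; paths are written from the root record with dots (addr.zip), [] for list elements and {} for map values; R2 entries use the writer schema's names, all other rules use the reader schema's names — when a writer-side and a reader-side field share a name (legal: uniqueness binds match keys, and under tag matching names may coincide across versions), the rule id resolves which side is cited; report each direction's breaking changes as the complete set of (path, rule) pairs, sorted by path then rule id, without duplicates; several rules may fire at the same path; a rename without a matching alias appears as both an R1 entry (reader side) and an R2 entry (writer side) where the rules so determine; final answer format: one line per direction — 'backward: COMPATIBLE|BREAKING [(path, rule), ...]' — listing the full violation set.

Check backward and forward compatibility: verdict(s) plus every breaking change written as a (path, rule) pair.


arrows below run writer -> reader for Account
checking backward for Account: reader v2 against writer v1:
  writer required, int32 -> int32: reader version maps from writer version
  writer required, bytes -> bytes: reader payload maps from writer payload
  writer optional, int32 -> int32: reader retries maps from writer retries
  writer required, bytes -> bytes: reader blob maps from writer blob
  tags: no writer match
  checksum (writer side), unknown to reader
  avatar (writer side), unknown to reader
  signature (writer side), unknown to reader
  breaking: (avatar, R2)
  breaking: (checksum, R2)
  breaking: (retries, R4)
  breaking: (signature, R2)
  breaking: (tags, R1)
  => 5 violation(s): backward is BREAKING for Account
checking forward for Account: reader v1 against writer v2:
  checksum: no writer match
  writer required, int32 -> int32: reader version maps from writer version
  avatar: no writer match
  writer required, bytes -> bytes: reader payload maps from writer payload
  writer required, int32 -> int32: reader retries maps from writer retries
  writer required, bytes -> bytes: reader blob maps from writer blob
  signature: no writer match
  tags (writer side), unknown to reader
  breaking: (avatar, R1)
  breaking: (checksum, R1)
  breaking: (signature, R1)
  breaking: (tags, R2)
  => 4 violation(s): forward is BREAKING for Account

backward: BREAKING [(avatar, R2), (checksum, R2), (retries, R4), (signature, R2), (tags, R1)]; forward: BREAKING [(avatar, R1), (checksum, R1), (signature, R1), (tags, R2)]


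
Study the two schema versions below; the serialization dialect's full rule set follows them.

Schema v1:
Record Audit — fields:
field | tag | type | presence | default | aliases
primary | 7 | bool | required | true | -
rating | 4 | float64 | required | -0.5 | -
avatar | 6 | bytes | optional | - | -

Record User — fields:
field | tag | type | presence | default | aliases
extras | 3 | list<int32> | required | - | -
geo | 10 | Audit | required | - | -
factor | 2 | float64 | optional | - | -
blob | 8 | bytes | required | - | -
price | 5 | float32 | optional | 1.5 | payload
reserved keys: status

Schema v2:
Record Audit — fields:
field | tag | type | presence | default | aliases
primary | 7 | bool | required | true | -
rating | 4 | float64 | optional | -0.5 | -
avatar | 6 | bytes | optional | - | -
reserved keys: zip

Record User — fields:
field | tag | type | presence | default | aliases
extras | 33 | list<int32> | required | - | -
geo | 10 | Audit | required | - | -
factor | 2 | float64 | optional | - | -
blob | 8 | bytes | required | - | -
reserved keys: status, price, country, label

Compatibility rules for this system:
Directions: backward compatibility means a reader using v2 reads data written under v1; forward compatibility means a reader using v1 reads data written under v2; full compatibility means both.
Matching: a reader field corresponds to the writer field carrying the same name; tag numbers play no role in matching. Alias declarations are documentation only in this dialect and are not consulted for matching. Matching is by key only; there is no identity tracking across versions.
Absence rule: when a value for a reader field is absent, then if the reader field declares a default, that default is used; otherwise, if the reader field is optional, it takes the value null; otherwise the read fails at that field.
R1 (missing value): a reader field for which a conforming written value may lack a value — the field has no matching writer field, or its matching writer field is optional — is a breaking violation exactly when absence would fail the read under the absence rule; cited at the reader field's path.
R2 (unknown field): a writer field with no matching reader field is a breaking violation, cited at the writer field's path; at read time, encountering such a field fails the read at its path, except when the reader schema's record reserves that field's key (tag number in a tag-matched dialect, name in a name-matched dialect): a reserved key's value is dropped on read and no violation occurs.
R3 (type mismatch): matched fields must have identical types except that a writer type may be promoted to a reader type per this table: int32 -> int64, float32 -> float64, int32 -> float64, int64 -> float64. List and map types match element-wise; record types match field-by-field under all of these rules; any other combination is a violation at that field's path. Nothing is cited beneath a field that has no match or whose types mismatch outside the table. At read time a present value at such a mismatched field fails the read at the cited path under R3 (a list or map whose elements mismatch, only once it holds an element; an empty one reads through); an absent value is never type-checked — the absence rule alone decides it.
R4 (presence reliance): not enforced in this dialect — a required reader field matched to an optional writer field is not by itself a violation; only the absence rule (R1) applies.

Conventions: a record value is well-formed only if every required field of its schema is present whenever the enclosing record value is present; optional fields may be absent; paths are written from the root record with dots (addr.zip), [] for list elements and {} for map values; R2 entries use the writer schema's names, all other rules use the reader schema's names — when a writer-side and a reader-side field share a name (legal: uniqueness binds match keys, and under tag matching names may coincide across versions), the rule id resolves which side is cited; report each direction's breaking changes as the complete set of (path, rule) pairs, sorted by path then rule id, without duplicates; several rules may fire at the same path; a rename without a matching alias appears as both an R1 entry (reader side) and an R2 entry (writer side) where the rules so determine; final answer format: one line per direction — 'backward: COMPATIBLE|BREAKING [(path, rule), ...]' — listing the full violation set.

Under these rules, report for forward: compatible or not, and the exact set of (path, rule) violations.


the writer's type comes first in each User pair
checking forward for User: reader v1 against writer v2:
  extras: list<int32> -> list<int32>, writer required; from extras
  geo: Audit -> Audit, writer required; from geo
  factor: float64 -> float64, writer optional; from factor
  blob: bytes -> bytes, writer required; from blob
  price has no writer counterpart
  geo.primary: bool -> bool, writer required; from geo.primary
  geo.rating: float64 -> float64, writer optional; from geo.rating
  geo.avatar: bytes -> bytes, writer optional; from geo.avatar
  nothing fires on User: forward is COMPATIBLE
remaining User differences; none change what is asked:
  field rating in record Audit: required changed to optional -> fires no rule on User, leaving the asked answer as it is
  field extras in record User: tag 3 changed to 33 -> fires no rule on User, leaving the asked answer as it is
  removed field price from record User (its key "price" joins the reserved list) -> fires no rule on User, leaving the asked answer as it is

forward: COMPATIBLE []


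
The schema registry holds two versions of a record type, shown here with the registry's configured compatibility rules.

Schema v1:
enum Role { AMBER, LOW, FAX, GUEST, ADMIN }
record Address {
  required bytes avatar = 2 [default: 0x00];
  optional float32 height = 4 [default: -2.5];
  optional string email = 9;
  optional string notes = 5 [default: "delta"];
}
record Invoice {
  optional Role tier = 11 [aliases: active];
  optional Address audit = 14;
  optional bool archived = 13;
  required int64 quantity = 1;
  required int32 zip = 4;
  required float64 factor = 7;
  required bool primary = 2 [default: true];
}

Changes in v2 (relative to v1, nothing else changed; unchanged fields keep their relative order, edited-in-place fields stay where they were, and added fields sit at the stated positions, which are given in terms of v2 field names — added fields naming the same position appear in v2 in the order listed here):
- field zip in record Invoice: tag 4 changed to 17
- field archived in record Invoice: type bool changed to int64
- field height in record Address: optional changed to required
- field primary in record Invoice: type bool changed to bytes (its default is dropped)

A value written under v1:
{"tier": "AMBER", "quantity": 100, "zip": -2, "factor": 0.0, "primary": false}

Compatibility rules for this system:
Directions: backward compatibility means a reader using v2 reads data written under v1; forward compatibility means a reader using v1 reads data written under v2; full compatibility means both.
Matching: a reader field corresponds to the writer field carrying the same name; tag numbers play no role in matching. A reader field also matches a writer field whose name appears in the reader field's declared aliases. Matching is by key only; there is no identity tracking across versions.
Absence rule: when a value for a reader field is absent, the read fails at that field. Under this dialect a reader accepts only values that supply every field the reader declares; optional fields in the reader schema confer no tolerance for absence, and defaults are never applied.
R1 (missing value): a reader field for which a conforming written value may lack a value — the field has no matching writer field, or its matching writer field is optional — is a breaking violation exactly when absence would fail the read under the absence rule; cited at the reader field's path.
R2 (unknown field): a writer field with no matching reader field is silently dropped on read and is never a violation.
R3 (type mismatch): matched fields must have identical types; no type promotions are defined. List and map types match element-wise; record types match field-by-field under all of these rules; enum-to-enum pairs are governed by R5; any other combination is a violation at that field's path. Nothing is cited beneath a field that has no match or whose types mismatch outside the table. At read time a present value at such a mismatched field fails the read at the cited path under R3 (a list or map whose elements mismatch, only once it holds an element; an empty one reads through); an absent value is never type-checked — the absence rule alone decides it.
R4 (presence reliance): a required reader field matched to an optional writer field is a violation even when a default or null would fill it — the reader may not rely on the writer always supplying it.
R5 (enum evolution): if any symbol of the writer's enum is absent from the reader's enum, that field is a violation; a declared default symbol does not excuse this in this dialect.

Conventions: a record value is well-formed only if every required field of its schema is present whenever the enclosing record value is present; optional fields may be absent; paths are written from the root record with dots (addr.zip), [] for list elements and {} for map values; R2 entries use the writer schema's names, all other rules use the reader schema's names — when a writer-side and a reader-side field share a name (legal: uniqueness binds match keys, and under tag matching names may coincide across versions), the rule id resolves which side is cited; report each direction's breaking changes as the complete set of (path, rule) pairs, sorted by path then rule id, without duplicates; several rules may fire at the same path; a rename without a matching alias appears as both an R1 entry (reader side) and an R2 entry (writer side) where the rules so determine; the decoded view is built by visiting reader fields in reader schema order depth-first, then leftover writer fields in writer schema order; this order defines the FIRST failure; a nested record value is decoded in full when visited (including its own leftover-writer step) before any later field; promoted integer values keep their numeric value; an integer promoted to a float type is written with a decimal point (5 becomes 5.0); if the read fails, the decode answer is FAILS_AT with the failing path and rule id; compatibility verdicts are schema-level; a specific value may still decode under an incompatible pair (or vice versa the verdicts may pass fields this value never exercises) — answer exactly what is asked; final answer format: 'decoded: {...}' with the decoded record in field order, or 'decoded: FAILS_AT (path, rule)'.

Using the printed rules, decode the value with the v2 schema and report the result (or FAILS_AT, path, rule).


each type pair in Invoice: writer, then reader
decode (reader v2):
  tier := "AMBER"
  read fails at audit under R1 (no fill)
  => FAILS_AT (audit, R1)
checking off the Invoice differences that do not matter here:
  field zip in record Invoice: tag 4 changed to 17 -> inert under this dialect — no rule fires on Invoice and the result does not move
  field archived in record Invoice: type bool changed to int64 -> affects the rule determinations only; this particular Invoice value decodes identically
  field height in record Address: optional changed to required -> affects the rule determinations only; this particular Invoice value decodes identically
  field primary in record Invoice: type bool changed to bytes (its default is dropped) -> affects the rule determinations only; this particular Invoice value decodes identically

decoded: FAILS_AT (audit, R1)
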